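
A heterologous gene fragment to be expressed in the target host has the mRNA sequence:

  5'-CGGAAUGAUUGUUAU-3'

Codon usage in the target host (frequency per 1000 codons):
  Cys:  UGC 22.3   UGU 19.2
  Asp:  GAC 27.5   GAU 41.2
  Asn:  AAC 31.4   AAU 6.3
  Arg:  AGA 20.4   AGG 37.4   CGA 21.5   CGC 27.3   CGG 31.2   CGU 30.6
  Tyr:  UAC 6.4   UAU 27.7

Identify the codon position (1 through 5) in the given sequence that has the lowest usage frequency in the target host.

Codon 1 CGG (Arg): 31.2 per 1000.
Codon 2 AAU (Asn): 6.3 per 1000.
Codon 3 GAU (Asp): 41.2 per 1000.
Codon 4 UGU (Cys): 19.2 per 1000.
Codon 5 UAU (Tyr): 27.7 per 1000.
Lowest frequency is 6.3 at codon 2.

2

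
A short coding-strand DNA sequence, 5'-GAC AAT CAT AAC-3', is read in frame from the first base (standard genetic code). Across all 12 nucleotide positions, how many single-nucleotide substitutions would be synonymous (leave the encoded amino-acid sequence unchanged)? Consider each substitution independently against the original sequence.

4

Codon 1 (GAC, Asp): 1 synonymous substitution.
Codon 2 (AAT, Asn): 1 synonymous substitution.
Codon 3 (CAT, His): 1 synonymous substitution.
Codon 4 (AAC, Asn): 1 synonymous substitution.
Total: 1 + 1 + 1 + 1 = 4.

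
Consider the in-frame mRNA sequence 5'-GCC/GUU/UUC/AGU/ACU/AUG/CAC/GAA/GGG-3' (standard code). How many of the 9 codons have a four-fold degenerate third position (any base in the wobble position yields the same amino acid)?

Codon 1 GCC (Ala): third position 4-fold.
Codon 2 GUU (Val): third position 4-fold.
Codon 3 UUC (Phe): third position 2-fold.
Codon 4 AGU (Ser): third position 2-fold.
Codon 5 ACU (Thr): third position 4-fold.
Codon 6 AUG (Met): third position 1-fold.
Codon 7 CAC (His): third position 2-fold.
Codon 8 GAA (Glu): third position 2-fold.
Codon 9 GGG (Gly): third position 4-fold.
Four-fold degenerate third positions: 4.

4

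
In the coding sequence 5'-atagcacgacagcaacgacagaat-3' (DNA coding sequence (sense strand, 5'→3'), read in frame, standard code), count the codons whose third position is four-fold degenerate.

Codon 1 ATA (Ile): third position 3-fold.
Codon 2 GCA (Ala): third position 4-fold.
Codon 3 CGA (Arg): third position 4-fold.
Codon 4 CAG (Gln): third position 2-fold.
Codon 5 CAA (Gln): third position 2-fold.
Codon 6 CGA (Arg): third position 4-fold.
Codon 7 CAG (Gln): third position 2-fold.
Codon 8 AAT (Asn): third position 2-fold.
Four-fold degenerate third positions: 3.

3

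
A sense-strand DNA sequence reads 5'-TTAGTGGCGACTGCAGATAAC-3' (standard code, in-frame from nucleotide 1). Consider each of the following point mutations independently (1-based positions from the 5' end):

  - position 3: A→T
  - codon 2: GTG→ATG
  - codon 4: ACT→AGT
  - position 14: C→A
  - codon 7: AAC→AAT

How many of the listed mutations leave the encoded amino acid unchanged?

Codon 1: TTA (Leu) → TTT (Phe) — missense.
Codon 2: GTG (Val) → ATG (Met) — missense.
Codon 4: ACT (Thr) → AGT (Ser) — missense.
Codon 5: GCA (Ala) → GAA (Glu) — missense.
Codon 7: AAC (Asn) → AAT (Asn) — synonymous.
Synonymous: 1 of 5.

1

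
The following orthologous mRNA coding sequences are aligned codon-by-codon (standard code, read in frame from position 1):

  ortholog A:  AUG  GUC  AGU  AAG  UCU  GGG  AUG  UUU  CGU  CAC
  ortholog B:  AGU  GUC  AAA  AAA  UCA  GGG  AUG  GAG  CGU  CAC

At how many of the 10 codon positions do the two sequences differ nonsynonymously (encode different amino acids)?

3

Codon 1: AUG Met / AGU Ser — nonsynonymous.
Codon 2: GUC Val / GUC Val — identical.
Codon 3: AGU Ser / AAA Lys — nonsynonymous.
Codon 4: AAG Lys / AAA Lys — synonymous.
Codon 5: UCU Ser / UCA Ser — synonymous.
Codon 6: GGG Gly / GGG Gly — identical.
Codon 7: AUG Met / AUG Met — identical.
Codon 8: UUU Phe / GAG Glu — nonsynonymous.
Codon 9: CGU Arg / CGU Arg — identical.
Codon 10: CAC His / CAC His — identical.
Nonsynonymous differences: 3.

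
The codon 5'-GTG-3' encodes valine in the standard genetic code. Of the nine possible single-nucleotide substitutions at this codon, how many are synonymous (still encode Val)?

3

Position 1: none → 0 synonymous.
Position 2: none → 0 synonymous.
Position 3: GTT, GTC, GTA → 3 synonymous.
Total: 0 + 0 + 3 = 3.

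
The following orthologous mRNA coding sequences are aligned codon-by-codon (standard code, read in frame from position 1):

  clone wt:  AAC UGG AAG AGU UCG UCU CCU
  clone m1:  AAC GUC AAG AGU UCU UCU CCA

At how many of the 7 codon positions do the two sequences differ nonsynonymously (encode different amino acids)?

1

Codon 1: AAC Asn / AAC Asn — identical.
Codon 2: UGG Trp / GUC Val — nonsynonymous.
Codon 3: AAG Lys / AAG Lys — identical.
Codon 4: AGU Ser / AGU Ser — identical.
Codon 5: UCG Ser / UCU Ser — synonymous.
Codon 6: UCU Ser / UCU Ser — identical.
Codon 7: CCU Pro / CCA Pro — synonymous.
Nonsynonymous differences: 1.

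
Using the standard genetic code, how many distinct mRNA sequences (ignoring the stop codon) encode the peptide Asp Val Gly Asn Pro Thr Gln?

Asp: 2 codons.
Val: 4 codons.
Gly: 4 codons.
Asn: 2 codons.
Pro: 4 codons.
Thr: 4 codons.
Gln: 2 codons.
2 × 4 × 4 × 2 × 4 × 4 × 2 = 2048.

2048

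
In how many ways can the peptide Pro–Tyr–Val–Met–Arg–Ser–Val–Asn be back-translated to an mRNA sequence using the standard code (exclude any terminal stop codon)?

9216

Pro: 4 codons.
Tyr: 2 codons.
Val: 4 codons.
Met: 1 codon.
Arg: 6 codons.
Ser: 6 codons.
Val: 4 codons.
Asn: 2 codons.
4 × 2 × 4 × 1 × 6 × 6 × 4 × 2 = 9216.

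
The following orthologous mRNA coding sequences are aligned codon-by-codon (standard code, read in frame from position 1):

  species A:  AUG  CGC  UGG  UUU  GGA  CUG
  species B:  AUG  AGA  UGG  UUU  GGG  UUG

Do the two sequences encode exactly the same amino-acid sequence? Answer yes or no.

Codon 1: AUG Met / AUG Met — identical.
Codon 2: CGC Arg / AGA Arg — synonymous.
Codon 3: UGG Trp / UGG Trp — identical.
Codon 4: UUU Phe / UUU Phe — identical.
Codon 5: GGA Gly / GGG Gly — synonymous.
Codon 6: CUG Leu / UUG Leu — synonymous.
Nonsynonymous differences: 0 → same protein.

yes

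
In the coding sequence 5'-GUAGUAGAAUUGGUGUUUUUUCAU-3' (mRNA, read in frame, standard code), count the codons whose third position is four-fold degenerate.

3

Codon 1 GUA (Val): third position 4-fold.
Codon 2 GUA (Val): third position 4-fold.
Codon 3 GAA (Glu): third position 2-fold.
Codon 4 UUG (Leu): third position 2-fold.
Codon 5 GUG (Val): third position 4-fold.
Codon 6 UUU (Phe): third position 2-fold.
Codon 7 UUU (Phe): third position 2-fold.
Codon 8 CAU (His): third position 2-fold.
Four-fold degenerate third positions: 3.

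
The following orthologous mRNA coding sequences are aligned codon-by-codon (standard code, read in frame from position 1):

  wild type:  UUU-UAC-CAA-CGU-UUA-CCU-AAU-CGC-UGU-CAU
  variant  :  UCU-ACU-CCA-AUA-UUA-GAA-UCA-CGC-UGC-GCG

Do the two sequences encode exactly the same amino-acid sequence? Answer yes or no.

Codon 1: UUU Phe / UCU Ser — nonsynonymous.
Codon 2: UAC Tyr / ACU Thr — nonsynonymous.
Codon 3: CAA Gln / CCA Pro — nonsynonymous.
Codon 4: CGU Arg / AUA Ile — nonsynonymous.
Codon 5: UUA Leu / UUA Leu — identical.
Codon 6: CCU Pro / GAA Glu — nonsynonymous.
Codon 7: AAU Asn / UCA Ser — nonsynonymous.
Codon 8: CGC Arg / CGC Arg — identical.
Codon 9: UGU Cys / UGC Cys — synonymous.
Codon 10: CAU His / GCG Ala — nonsynonymous.
Nonsynonymous differences: 7 → different protein.

no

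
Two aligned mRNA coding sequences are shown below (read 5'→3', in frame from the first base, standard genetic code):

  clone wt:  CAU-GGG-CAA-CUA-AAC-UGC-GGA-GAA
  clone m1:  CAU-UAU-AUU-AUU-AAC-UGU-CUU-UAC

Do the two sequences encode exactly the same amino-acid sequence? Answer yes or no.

Codon 1: CAU His / CAU His — identical.
Codon 2: GGG Gly / UAU Tyr — nonsynonymous.
Codon 3: CAA Gln / AUU Ile — nonsynonymous.
Codon 4: CUA Leu / AUU Ile — nonsynonymous.
Codon 5: AAC Asn / AAC Asn — identical.
Codon 6: UGC Cys / UGU Cys — synonymous.
Codon 7: GGA Gly / CUU Leu — nonsynonymous.
Codon 8: GAA Glu / UAC Tyr — nonsynonymous.
Nonsynonymous differences: 5 → different protein.

no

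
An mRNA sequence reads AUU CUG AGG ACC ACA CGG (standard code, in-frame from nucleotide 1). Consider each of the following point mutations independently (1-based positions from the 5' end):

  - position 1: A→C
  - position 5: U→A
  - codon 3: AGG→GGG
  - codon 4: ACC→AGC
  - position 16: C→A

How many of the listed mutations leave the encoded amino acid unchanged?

1

Codon 1: AUU (Ile) → CUU (Leu) — missense.
Codon 2: CUG (Leu) → CAG (Gln) — missense.
Codon 3: AGG (Arg) → GGG (Gly) — missense.
Codon 4: ACC (Thr) → AGC (Ser) — missense.
Codon 6: CGG (Arg) → AGG (Arg) — synonymous.
Synonymous: 1 of 5.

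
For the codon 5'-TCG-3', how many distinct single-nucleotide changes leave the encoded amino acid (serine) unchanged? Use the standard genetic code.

Position 1: none → 0 synonymous.
Position 2: none → 0 synonymous.
Position 3: TCT, TCC, TCA → 3 synonymous.
Total: 0 + 0 + 3 = 3.

3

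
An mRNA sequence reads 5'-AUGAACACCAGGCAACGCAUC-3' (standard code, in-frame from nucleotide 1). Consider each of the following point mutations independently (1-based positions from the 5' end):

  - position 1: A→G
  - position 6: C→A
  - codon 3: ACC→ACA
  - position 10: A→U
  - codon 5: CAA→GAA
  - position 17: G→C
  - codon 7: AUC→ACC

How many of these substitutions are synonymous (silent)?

1

Codon 1: AUG (Met) → GUG (Val) — missense.
Codon 2: AAC (Asn) → AAA (Lys) — missense.
Codon 3: ACC (Thr) → ACA (Thr) — synonymous.
Codon 4: AGG (Arg) → UGG (Trp) — missense.
Codon 5: CAA (Gln) → GAA (Glu) — missense.
Codon 6: CGC (Arg) → CCC (Pro) — missense.
Codon 7: AUC (Ile) → ACC (Thr) — missense.
Synonymous: 1 of 7.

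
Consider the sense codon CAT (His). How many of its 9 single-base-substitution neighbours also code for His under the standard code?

Position 1: none → 0 synonymous.
Position 2: none → 0 synonymous.
Position 3: CAC → 1 synonymous.
Total: 0 + 0 + 1 = 1.

1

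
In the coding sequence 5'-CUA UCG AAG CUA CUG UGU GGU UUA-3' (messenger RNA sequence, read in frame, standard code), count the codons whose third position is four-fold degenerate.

5

Codon 1 CUA (Leu): third position 4-fold.
Codon 2 UCG (Ser): third position 4-fold.
Codon 3 AAG (Lys): third position 2-fold.
Codon 4 CUA (Leu): third position 4-fold.
Codon 5 CUG (Leu): third position 4-fold.
Codon 6 UGU (Cys): third position 2-fold.
Codon 7 GGU (Gly): third position 4-fold.
Codon 8 UUA (Leu): third position 2-fold.
Four-fold degenerate third positions: 5.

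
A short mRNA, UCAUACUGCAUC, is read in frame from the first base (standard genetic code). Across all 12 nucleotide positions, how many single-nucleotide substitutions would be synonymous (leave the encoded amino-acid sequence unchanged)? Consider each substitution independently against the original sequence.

7

Codon 1 (UCA, Ser): 3 synonymous substitutions.
Codon 2 (UAC, Tyr): 1 synonymous substitution.
Codon 3 (UGC, Cys): 1 synonymous substitution.
Codon 4 (AUC, Ile): 2 synonymous substitutions.
Total: 3 + 1 + 1 + 2 = 7.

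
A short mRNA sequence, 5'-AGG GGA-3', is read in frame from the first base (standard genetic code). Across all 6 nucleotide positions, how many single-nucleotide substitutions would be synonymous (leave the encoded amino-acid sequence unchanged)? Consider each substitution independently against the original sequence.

5

Codon 1 (AGG, Arg): 2 synonymous substitutions.
Codon 2 (GGA, Gly): 3 synonymous substitutions.
Total: 2 + 3 = 5.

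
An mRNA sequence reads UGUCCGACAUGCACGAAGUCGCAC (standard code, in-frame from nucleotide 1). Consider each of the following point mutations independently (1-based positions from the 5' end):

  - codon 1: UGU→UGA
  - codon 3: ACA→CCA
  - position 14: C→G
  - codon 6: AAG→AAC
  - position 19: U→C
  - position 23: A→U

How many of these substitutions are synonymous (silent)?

Codon 1: UGU (Cys) → UGA (Stop) — nonsense.
Codon 3: ACA (Thr) → CCA (Pro) — missense.
Codon 5: ACG (Thr) → AGG (Arg) — missense.
Codon 6: AAG (Lys) → AAC (Asn) — missense.
Codon 7: UCG (Ser) → CCG (Pro) — missense.
Codon 8: CAC (His) → CUC (Leu) — missense.
Synonymous: 0 of 6.

0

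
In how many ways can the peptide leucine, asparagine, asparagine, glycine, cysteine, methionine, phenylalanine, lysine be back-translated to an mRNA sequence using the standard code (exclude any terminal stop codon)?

768

Leu: 6 codons.
Asn: 2 codons.
Asn: 2 codons.
Gly: 4 codons.
Cys: 2 codons.
Met: 1 codon.
Phe: 2 codons.
Lys: 2 codons.
6 × 2 × 2 × 4 × 2 × 1 × 2 × 2 = 768.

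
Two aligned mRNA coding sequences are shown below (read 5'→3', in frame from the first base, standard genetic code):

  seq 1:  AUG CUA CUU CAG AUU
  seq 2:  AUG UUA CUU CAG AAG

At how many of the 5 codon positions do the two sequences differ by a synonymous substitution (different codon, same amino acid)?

Codon 1: AUG Met / AUG Met — identical.
Codon 2: CUA Leu / UUA Leu — synonymous.
Codon 3: CUU Leu / CUU Leu — identical.
Codon 4: CAG Gln / CAG Gln — identical.
Codon 5: AUU Ile / AAG Lys — nonsynonymous.
Synonymous differences: 1.

1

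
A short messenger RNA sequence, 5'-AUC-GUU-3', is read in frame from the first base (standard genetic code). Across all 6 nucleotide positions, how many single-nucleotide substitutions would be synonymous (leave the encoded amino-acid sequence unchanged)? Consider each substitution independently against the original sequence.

Codon 1 (AUC, Ile): 2 synonymous substitutions.
Codon 2 (GUU, Val): 3 synonymous substitutions.
Total: 2 + 3 = 5.

5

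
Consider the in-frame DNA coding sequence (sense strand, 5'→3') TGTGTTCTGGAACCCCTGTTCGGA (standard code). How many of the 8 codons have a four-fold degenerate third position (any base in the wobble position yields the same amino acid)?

5

Codon 1 TGT (Cys): third position 2-fold.
Codon 2 GTT (Val): third position 4-fold.
Codon 3 CTG (Leu): third position 4-fold.
Codon 4 GAA (Glu): third position 2-fold.
Codon 5 CCC (Pro): third position 4-fold.
Codon 6 CTG (Leu): third position 4-fold.
Codon 7 TTC (Phe): third position 2-fold.
Codon 8 GGA (Gly): third position 4-fold.
Four-fold degenerate third positions: 5.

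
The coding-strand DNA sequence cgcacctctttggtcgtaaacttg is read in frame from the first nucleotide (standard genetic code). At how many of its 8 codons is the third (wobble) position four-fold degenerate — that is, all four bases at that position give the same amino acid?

Codon 1 CGC (Arg): third position 4-fold.
Codon 2 ACC (Thr): third position 4-fold.
Codon 3 TCT (Ser): third position 4-fold.
Codon 4 TTG (Leu): third position 2-fold.
Codon 5 GTC (Val): third position 4-fold.
Codon 6 GTA (Val): third position 4-fold.
Codon 7 AAC (Asn): third position 2-fold.
Codon 8 TTG (Leu): third position 2-fold.
Four-fold degenerate third positions: 5.

5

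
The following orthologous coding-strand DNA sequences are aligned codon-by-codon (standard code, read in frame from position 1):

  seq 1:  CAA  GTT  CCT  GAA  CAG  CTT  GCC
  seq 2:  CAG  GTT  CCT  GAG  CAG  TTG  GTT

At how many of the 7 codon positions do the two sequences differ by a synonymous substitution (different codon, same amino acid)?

Codon 1: CAA Gln / CAG Gln — synonymous.
Codon 2: GTT Val / GTT Val — identical.
Codon 3: CCT Pro / CCT Pro — identical.
Codon 4: GAA Glu / GAG Glu — synonymous.
Codon 5: CAG Gln / CAG Gln — identical.
Codon 6: CTT Leu / TTG Leu — synonymous.
Codon 7: GCC Ala / GTT Val — nonsynonymous.
Synonymous differences: 3.

3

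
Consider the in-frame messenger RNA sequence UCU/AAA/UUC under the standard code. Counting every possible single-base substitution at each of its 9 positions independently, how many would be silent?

5

Codon 1 (UCU, Ser): 3 synonymous substitutions.
Codon 2 (AAA, Lys): 1 synonymous substitution.
Codon 3 (UUC, Phe): 1 synonymous substitution.
Total: 3 + 1 + 1 = 5.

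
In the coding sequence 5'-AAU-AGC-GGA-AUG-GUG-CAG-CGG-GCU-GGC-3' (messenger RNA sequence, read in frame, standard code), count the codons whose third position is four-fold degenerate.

5

Codon 1 AAU (Asn): third position 2-fold.
Codon 2 AGC (Ser): third position 2-fold.
Codon 3 GGA (Gly): third position 4-fold.
Codon 4 AUG (Met): third position 1-fold.
Codon 5 GUG (Val): third position 4-fold.
Codon 6 CAG (Gln): third position 2-fold.
Codon 7 CGG (Arg): third position 4-fold.
Codon 8 GCU (Ala): third position 4-fold.
Codon 9 GGC (Gly): third position 4-fold.
Four-fold degenerate third positions: 5.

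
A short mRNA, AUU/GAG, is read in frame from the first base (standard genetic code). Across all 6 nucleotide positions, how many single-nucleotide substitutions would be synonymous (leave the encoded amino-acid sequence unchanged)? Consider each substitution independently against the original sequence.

Codon 1 (AUU, Ile): 2 synonymous substitutions.
Codon 2 (GAG, Glu): 1 synonymous substitution.
Total: 2 + 1 = 3.

3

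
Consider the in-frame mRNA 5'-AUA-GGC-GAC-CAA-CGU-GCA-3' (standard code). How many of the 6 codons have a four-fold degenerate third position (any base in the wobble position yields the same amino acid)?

3

Codon 1 AUA (Ile): third position 3-fold.
Codon 2 GGC (Gly): third position 4-fold.
Codon 3 GAC (Asp): third position 2-fold.
Codon 4 CAA (Gln): third position 2-fold.
Codon 5 CGU (Arg): third position 4-fold.
Codon 6 GCA (Ala): third position 4-fold.
Four-fold degenerate third positions: 3.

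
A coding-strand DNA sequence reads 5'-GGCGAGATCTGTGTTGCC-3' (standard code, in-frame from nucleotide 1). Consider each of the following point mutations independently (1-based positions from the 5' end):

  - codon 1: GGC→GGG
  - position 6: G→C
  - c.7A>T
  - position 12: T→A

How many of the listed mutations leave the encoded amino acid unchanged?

1

Codon 1: GGC (Gly) → GGG (Gly) — synonymous.
Codon 2: GAG (Glu) → GAC (Asp) — missense.
Codon 3: ATC (Ile) → TTC (Phe) — missense.
Codon 4: TGT (Cys) → TGA (Stop) — nonsense.
Synonymous: 1 of 4.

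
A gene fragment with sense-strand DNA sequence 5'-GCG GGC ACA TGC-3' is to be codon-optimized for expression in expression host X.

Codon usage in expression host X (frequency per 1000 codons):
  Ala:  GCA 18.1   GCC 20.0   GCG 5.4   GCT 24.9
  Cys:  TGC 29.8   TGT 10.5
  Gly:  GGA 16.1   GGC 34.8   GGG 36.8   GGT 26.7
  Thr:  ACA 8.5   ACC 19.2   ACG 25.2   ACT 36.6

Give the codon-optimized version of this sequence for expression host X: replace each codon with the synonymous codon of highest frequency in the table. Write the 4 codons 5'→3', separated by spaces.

Codon 1 (Ala): best is GCT at 24.9.
Codon 2 (Gly): best is GGG at 36.8.
Codon 3 (Thr): best is ACT at 36.6.
Codon 4 (Cys): best is TGC at 29.8.

GCT GGG ACT TGC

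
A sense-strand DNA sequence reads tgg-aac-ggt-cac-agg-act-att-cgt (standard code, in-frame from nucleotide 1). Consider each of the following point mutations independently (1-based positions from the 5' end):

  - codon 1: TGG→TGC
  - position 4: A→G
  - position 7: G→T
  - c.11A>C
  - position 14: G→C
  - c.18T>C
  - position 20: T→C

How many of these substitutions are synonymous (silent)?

Codon 1: TGG (Trp) → TGC (Cys) — missense.
Codon 2: AAC (Asn) → GAC (Asp) — missense.
Codon 3: GGT (Gly) → TGT (Cys) — missense.
Codon 4: CAC (His) → CCC (Pro) — missense.
Codon 5: AGG (Arg) → ACG (Thr) — missense.
Codon 6: ACT (Thr) → ACC (Thr) — synonymous.
Codon 7: ATT (Ile) → ACT (Thr) — missense.
Synonymous: 1 of 7.

1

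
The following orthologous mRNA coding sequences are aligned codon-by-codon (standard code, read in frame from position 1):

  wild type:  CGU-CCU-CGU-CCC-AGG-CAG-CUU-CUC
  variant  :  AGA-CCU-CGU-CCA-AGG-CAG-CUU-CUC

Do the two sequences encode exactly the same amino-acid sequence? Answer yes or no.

yes

Codon 1: CGU Arg / AGA Arg — synonymous.
Codon 2: CCU Pro / CCU Pro — identical.
Codon 3: CGU Arg / CGU Arg — identical.
Codon 4: CCC Pro / CCA Pro — synonymous.
Codon 5: AGG Arg / AGG Arg — identical.
Codon 6: CAG Gln / CAG Gln — identical.
Codon 7: CUU Leu / CUU Leu — identical.
Codon 8: CUC Leu / CUC Leu — identical.
Nonsynonymous differences: 0 → same protein.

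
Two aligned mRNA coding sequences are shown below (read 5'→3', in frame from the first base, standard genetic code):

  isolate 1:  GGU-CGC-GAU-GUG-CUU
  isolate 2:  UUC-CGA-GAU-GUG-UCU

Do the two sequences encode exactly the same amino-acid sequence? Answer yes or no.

Codon 1: GGU Gly / UUC Phe — nonsynonymous.
Codon 2: CGC Arg / CGA Arg — synonymous.
Codon 3: GAU Asp / GAU Asp — identical.
Codon 4: GUG Val / GUG Val — identical.
Codon 5: CUU Leu / UCU Ser — nonsynonymous.
Nonsynonymous differences: 2 → different protein.

no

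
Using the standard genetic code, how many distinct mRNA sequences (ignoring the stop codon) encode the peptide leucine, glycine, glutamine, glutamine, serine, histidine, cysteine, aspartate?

4608

Leu: 6 codons.
Gly: 4 codons.
Gln: 2 codons.
Gln: 2 codons.
Ser: 6 codons.
His: 2 codons.
Cys: 2 codons.
Asp: 2 codons.
6 × 4 × 2 × 2 × 6 × 2 × 2 × 2 = 4608.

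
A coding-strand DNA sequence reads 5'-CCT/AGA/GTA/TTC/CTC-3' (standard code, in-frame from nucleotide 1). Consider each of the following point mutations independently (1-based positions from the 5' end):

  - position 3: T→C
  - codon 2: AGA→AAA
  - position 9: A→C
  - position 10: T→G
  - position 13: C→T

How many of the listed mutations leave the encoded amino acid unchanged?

Codon 1: CCT (Pro) → CCC (Pro) — synonymous.
Codon 2: AGA (Arg) → AAA (Lys) — missense.
Codon 3: GTA (Val) → GTC (Val) — synonymous.
Codon 4: TTC (Phe) → GTC (Val) — missense.
Codon 5: CTC (Leu) → TTC (Phe) — missense.
Synonymous: 2 of 5.

2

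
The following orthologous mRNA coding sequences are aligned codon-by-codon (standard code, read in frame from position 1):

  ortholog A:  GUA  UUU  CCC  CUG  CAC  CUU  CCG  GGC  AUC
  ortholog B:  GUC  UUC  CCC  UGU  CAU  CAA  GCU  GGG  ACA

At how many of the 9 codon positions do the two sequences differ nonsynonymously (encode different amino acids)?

Codon 1: GUA Val / GUC Val — synonymous.
Codon 2: UUU Phe / UUC Phe — synonymous.
Codon 3: CCC Pro / CCC Pro — identical.
Codon 4: CUG Leu / UGU Cys — nonsynonymous.
Codon 5: CAC His / CAU His — synonymous.
Codon 6: CUU Leu / CAA Gln — nonsynonymous.
Codon 7: CCG Pro / GCU Ala — nonsynonymous.
Codon 8: GGC Gly / GGG Gly — synonymous.
Codon 9: AUC Ile / ACA Thr — nonsynonymous.
Nonsynonymous differences: 4.

4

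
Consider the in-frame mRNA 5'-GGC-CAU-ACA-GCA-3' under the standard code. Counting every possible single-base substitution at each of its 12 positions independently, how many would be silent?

Codon 1 (GGC, Gly): 3 synonymous substitutions.
Codon 2 (CAU, His): 1 synonymous substitution.
Codon 3 (ACA, Thr): 3 synonymous substitutions.
Codon 4 (GCA, Ala): 3 synonymous substitutions.
Total: 3 + 1 + 3 + 3 = 10.

10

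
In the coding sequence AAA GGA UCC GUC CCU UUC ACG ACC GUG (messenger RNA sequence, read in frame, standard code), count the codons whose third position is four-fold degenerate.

7

Codon 1 AAA (Lys): third position 2-fold.
Codon 2 GGA (Gly): third position 4-fold.
Codon 3 UCC (Ser): third position 4-fold.
Codon 4 GUC (Val): third position 4-fold.
Codon 5 CCU (Pro): third position 4-fold.
Codon 6 UUC (Phe): third position 2-fold.
Codon 7 ACG (Thr): third position 4-fold.
Codon 8 ACC (Thr): third position 4-fold.
Codon 9 GUG (Val): third position 4-fold.
Four-fold degenerate third positions: 7.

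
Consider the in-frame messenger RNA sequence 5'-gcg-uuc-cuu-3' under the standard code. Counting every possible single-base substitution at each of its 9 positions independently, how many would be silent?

7

Codon 1 (GCG, Ala): 3 synonymous substitutions.
Codon 2 (UUC, Phe): 1 synonymous substitution.
Codon 3 (CUU, Leu): 3 synonymous substitutions.
Total: 3 + 1 + 3 = 7.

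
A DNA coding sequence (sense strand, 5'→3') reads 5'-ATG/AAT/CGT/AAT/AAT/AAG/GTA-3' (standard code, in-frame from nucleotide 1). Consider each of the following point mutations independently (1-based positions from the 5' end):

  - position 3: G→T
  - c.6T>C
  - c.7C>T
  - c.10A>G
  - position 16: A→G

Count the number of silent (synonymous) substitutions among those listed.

1

Codon 1: ATG (Met) → ATT (Ile) — missense.
Codon 2: AAT (Asn) → AAC (Asn) — synonymous.
Codon 3: CGT (Arg) → TGT (Cys) — missense.
Codon 4: AAT (Asn) → GAT (Asp) — missense.
Codon 6: AAG (Lys) → GAG (Glu) — missense.
Synonymous: 1 of 5.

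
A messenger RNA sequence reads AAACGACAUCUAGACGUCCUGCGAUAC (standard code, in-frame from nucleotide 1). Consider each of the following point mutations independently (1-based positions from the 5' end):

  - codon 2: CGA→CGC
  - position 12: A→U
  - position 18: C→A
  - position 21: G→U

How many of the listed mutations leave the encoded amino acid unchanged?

4

Codon 2: CGA (Arg) → CGC (Arg) — synonymous.
Codon 4: CUA (Leu) → CUU (Leu) — synonymous.
Codon 6: GUC (Val) → GUA (Val) — synonymous.
Codon 7: CUG (Leu) → CUU (Leu) — synonymous.
Synonymous: 4 of 4.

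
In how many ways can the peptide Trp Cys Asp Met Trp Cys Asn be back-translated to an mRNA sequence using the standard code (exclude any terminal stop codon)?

Trp: 1 codon.
Cys: 2 codons.
Asp: 2 codons.
Met: 1 codon.
Trp: 1 codon.
Cys: 2 codons.
Asn: 2 codons.
1 × 2 × 2 × 1 × 1 × 2 × 2 = 16.

16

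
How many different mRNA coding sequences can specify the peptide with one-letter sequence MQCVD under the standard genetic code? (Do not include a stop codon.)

Met: 1 codon.
Gln: 2 codons.
Cys: 2 codons.
Val: 4 codons.
Asp: 2 codons.
1 × 2 × 2 × 4 × 2 = 32.

32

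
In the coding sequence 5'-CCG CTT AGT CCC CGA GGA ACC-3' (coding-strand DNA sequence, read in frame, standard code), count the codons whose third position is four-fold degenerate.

Codon 1 CCG (Pro): third position 4-fold.
Codon 2 CTT (Leu): third position 4-fold.
Codon 3 AGT (Ser): third position 2-fold.
Codon 4 CCC (Pro): third position 4-fold.
Codon 5 CGA (Arg): third position 4-fold.
Codon 6 GGA (Gly): third position 4-fold.
Codon 7 ACC (Thr): third position 4-fold.
Four-fold degenerate third positions: 6.

6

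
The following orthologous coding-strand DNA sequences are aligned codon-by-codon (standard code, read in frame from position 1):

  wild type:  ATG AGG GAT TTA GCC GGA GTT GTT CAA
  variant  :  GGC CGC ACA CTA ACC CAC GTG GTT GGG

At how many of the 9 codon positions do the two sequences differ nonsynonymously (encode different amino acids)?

5

Codon 1: ATG Met / GGC Gly — nonsynonymous.
Codon 2: AGG Arg / CGC Arg — synonymous.
Codon 3: GAT Asp / ACA Thr — nonsynonymous.
Codon 4: TTA Leu / CTA Leu — synonymous.
Codon 5: GCC Ala / ACC Thr — nonsynonymous.
Codon 6: GGA Gly / CAC His — nonsynonymous.
Codon 7: GTT Val / GTG Val — synonymous.
Codon 8: GTT Val / GTT Val — identical.
Codon 9: CAA Gln / GGG Gly — nonsynonymous.
Nonsynonymous differences: 5.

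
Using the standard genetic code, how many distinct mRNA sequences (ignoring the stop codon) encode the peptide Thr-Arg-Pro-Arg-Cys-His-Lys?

Thr: 4 codons.
Arg: 6 codons.
Pro: 4 codons.
Arg: 6 codons.
Cys: 2 codons.
His: 2 codons.
Lys: 2 codons.
4 × 6 × 4 × 6 × 2 × 2 × 2 = 4608.

4608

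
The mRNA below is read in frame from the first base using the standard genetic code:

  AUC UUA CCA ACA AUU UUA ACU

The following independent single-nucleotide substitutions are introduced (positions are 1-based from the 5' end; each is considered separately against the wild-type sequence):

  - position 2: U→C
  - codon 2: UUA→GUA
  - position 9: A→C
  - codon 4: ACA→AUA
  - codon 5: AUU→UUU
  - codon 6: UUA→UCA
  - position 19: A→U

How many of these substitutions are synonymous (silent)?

Codon 1: AUC (Ile) → ACC (Thr) — missense.
Codon 2: UUA (Leu) → GUA (Val) — missense.
Codon 3: CCA (Pro) → CCC (Pro) — synonymous.
Codon 4: ACA (Thr) → AUA (Ile) — missense.
Codon 5: AUU (Ile) → UUU (Phe) — missense.
Codon 6: UUA (Leu) → UCA (Ser) — missense.
Codon 7: ACU (Thr) → UCU (Ser) — missense.
Synonymous: 1 of 7.

1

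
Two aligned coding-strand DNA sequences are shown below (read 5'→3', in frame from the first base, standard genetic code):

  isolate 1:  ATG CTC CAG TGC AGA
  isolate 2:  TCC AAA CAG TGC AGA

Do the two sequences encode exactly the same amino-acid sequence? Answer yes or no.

no

Codon 1: ATG Met / TCC Ser — nonsynonymous.
Codon 2: CTC Leu / AAA Lys — nonsynonymous.
Codon 3: CAG Gln / CAG Gln — identical.
Codon 4: TGC Cys / TGC Cys — identical.
Codon 5: AGA Arg / AGA Arg — identical.
Nonsynonymous differences: 2 → different protein.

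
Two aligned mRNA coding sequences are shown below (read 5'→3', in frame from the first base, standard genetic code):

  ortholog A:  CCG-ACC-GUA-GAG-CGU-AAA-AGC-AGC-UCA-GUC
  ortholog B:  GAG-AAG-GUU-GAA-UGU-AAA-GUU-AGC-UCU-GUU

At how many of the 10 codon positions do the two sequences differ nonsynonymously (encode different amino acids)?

4

Codon 1: CCG Pro / GAG Glu — nonsynonymous.
Codon 2: ACC Thr / AAG Lys — nonsynonymous.
Codon 3: GUA Val / GUU Val — synonymous.
Codon 4: GAG Glu / GAA Glu — synonymous.
Codon 5: CGU Arg / UGU Cys — nonsynonymous.
Codon 6: AAA Lys / AAA Lys — identical.
Codon 7: AGC Ser / GUU Val — nonsynonymous.
Codon 8: AGC Ser / AGC Ser — identical.
Codon 9: UCA Ser / UCU Ser — synonymous.
Codon 10: GUC Val / GUU Val — synonymous.
Nonsynonymous differences: 4.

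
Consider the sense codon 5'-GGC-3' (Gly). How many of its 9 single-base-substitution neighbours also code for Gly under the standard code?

3

Position 1: none → 0 synonymous.
Position 2: none → 0 synonymous.
Position 3: GGT, GGA, GGG → 3 synonymous.
Total: 0 + 0 + 3 = 3.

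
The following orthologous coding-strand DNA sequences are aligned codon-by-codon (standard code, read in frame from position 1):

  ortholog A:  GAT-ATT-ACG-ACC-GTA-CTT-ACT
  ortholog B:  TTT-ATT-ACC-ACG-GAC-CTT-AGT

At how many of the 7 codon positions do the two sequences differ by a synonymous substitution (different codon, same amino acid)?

Codon 1: GAT Asp / TTT Phe — nonsynonymous.
Codon 2: ATT Ile / ATT Ile — identical.
Codon 3: ACG Thr / ACC Thr — synonymous.
Codon 4: ACC Thr / ACG Thr — synonymous.
Codon 5: GTA Val / GAC Asp — nonsynonymous.
Codon 6: CTT Leu / CTT Leu — identical.
Codon 7: ACT Thr / AGT Ser — nonsynonymous.
Synonymous differences: 2.

2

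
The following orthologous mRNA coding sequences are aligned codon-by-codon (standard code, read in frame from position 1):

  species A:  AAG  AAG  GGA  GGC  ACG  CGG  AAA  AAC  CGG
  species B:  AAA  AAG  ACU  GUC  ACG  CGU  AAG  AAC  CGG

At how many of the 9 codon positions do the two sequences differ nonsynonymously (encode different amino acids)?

Codon 1: AAG Lys / AAA Lys — synonymous.
Codon 2: AAG Lys / AAG Lys — identical.
Codon 3: GGA Gly / ACU Thr — nonsynonymous.
Codon 4: GGC Gly / GUC Val — nonsynonymous.
Codon 5: ACG Thr / ACG Thr — identical.
Codon 6: CGG Arg / CGU Arg — synonymous.
Codon 7: AAA Lys / AAG Lys — synonymous.
Codon 8: AAC Asn / AAC Asn — identical.
Codon 9: CGG Arg / CGG Arg — identical.
Nonsynonymous differences: 2.

2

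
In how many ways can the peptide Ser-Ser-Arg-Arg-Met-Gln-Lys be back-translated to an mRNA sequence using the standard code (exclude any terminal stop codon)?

5184

Ser: 6 codons.
Ser: 6 codons.
Arg: 6 codons.
Arg: 6 codons.
Met: 1 codon.
Gln: 2 codons.
Lys: 2 codons.
6 × 6 × 6 × 6 × 1 × 2 × 2 = 5184.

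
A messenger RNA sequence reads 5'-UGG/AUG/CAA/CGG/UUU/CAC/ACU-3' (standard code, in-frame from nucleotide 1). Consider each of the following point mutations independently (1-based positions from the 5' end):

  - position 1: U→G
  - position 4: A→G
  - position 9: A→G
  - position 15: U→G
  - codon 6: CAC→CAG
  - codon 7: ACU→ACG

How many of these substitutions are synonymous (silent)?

2

Codon 1: UGG (Trp) → GGG (Gly) — missense.
Codon 2: AUG (Met) → GUG (Val) — missense.
Codon 3: CAA (Gln) → CAG (Gln) — synonymous.
Codon 5: UUU (Phe) → UUG (Leu) — missense.
Codon 6: CAC (His) → CAG (Gln) — missense.
Codon 7: ACU (Thr) → ACG (Thr) — synonymous.
Synonymous: 2 of 6.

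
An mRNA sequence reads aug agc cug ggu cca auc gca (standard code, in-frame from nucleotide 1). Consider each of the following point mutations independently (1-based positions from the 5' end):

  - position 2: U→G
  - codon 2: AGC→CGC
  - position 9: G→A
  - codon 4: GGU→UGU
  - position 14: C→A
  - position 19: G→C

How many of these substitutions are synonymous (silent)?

1

Codon 1: AUG (Met) → AGG (Arg) — missense.
Codon 2: AGC (Ser) → CGC (Arg) — missense.
Codon 3: CUG (Leu) → CUA (Leu) — synonymous.
Codon 4: GGU (Gly) → UGU (Cys) — missense.
Codon 5: CCA (Pro) → CAA (Gln) — missense.
Codon 7: GCA (Ala) → CCA (Pro) — missense.
Synonymous: 1 of 6.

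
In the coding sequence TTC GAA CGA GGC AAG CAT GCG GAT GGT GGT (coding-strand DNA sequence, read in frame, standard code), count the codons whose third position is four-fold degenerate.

5

Codon 1 TTC (Phe): third position 2-fold.
Codon 2 GAA (Glu): third position 2-fold.
Codon 3 CGA (Arg): third position 4-fold.
Codon 4 GGC (Gly): third position 4-fold.
Codon 5 AAG (Lys): third position 2-fold.
Codon 6 CAT (His): third position 2-fold.
Codon 7 GCG (Ala): third position 4-fold.
Codon 8 GAT (Asp): third position 2-fold.
Codon 9 GGT (Gly): third position 4-fold.
Codon 10 GGT (Gly): third position 4-fold.
Four-fold degenerate third positions: 5.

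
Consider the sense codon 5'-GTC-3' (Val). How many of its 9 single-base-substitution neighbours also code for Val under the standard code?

Position 1: none → 0 synonymous.
Position 2: none → 0 synonymous.
Position 3: GTT, GTA, GTG → 3 synonymous.
Total: 0 + 0 + 3 = 3.

3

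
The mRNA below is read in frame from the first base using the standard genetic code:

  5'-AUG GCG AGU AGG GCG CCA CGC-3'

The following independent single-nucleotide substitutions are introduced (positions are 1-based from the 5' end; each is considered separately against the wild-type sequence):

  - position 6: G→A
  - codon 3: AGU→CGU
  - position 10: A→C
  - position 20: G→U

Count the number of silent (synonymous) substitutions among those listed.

Codon 2: GCG (Ala) → GCA (Ala) — synonymous.
Codon 3: AGU (Ser) → CGU (Arg) — missense.
Codon 4: AGG (Arg) → CGG (Arg) — synonymous.
Codon 7: CGC (Arg) → CUC (Leu) — missense.
Synonymous: 2 of 4.

2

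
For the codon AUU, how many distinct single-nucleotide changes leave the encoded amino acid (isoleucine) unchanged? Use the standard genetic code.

Position 1: none → 0 synonymous.
Position 2: none → 0 synonymous.
Position 3: AUC, AUA → 2 synonymous.
Total: 0 + 0 + 2 = 2.

2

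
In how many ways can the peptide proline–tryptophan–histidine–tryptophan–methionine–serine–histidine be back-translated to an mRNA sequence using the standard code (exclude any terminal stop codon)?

Pro: 4 codons.
Trp: 1 codon.
His: 2 codons.
Trp: 1 codon.
Met: 1 codon.
Ser: 6 codons.
His: 2 codons.
4 × 1 × 2 × 1 × 1 × 6 × 2 = 96.

96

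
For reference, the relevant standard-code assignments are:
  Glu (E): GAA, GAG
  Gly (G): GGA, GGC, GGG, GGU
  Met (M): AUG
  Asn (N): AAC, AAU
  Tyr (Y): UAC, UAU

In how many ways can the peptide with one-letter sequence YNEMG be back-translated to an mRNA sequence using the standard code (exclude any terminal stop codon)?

Tyr: 2 codons.
Asn: 2 codons.
Glu: 2 codons.
Met: 1 codon.
Gly: 4 codons.
2 × 2 × 2 × 1 × 4 = 32.

32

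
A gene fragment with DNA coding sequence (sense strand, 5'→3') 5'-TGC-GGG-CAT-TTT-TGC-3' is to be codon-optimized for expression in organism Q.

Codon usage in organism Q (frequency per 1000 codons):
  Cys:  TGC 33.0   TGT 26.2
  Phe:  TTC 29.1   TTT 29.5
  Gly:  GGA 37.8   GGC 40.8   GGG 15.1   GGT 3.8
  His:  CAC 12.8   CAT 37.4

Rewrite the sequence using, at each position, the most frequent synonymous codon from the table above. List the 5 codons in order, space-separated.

TGC GGC CAT TTT TGC

Codon 1 (Cys): best is TGC at 33.0.
Codon 2 (Gly): best is GGC at 40.8.
Codon 3 (His): best is CAT at 37.4.
Codon 4 (Phe): best is TTT at 29.5.
Codon 5 (Cys): best is TGC at 33.0.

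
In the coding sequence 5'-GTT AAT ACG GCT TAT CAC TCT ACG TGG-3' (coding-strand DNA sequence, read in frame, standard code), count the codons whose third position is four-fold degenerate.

5

Codon 1 GTT (Val): third position 4-fold.
Codon 2 AAT (Asn): third position 2-fold.
Codon 3 ACG (Thr): third position 4-fold.
Codon 4 GCT (Ala): third position 4-fold.
Codon 5 TAT (Tyr): third position 2-fold.
Codon 6 CAC (His): third position 2-fold.
Codon 7 TCT (Ser): third position 4-fold.
Codon 8 ACG (Thr): third position 4-fold.
Codon 9 TGG (Trp): third position 1-fold.
Four-fold degenerate third positions: 5.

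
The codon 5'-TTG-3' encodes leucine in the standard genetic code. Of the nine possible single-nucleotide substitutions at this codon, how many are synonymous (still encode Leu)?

Position 1: CTG → 1 synonymous.
Position 2: none → 0 synonymous.
Position 3: TTA → 1 synonymous.
Total: 1 + 0 + 1 = 2.

2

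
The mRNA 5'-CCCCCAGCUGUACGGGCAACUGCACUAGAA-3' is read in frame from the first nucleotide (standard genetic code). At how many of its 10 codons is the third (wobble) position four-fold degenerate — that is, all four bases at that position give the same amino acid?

9

Codon 1 CCC (Pro): third position 4-fold.
Codon 2 CCA (Pro): third position 4-fold.
Codon 3 GCU (Ala): third position 4-fold.
Codon 4 GUA (Val): third position 4-fold.
Codon 5 CGG (Arg): third position 4-fold.
Codon 6 GCA (Ala): third position 4-fold.
Codon 7 ACU (Thr): third position 4-fold.
Codon 8 GCA (Ala): third position 4-fold.
Codon 9 CUA (Leu): third position 4-fold.
Codon 10 GAA (Glu): third position 2-fold.
Four-fold degenerate third positions: 9.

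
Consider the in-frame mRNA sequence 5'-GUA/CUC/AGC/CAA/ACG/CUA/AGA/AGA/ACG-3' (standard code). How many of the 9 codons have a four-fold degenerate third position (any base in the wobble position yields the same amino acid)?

5

Codon 1 GUA (Val): third position 4-fold.
Codon 2 CUC (Leu): third position 4-fold.
Codon 3 AGC (Ser): third position 2-fold.
Codon 4 CAA (Gln): third position 2-fold.
Codon 5 ACG (Thr): third position 4-fold.
Codon 6 CUA (Leu): third position 4-fold.
Codon 7 AGA (Arg): third position 2-fold.
Codon 8 AGA (Arg): third position 2-fold.
Codon 9 ACG (Thr): third position 4-fold.
Four-fold degenerate third positions: 5.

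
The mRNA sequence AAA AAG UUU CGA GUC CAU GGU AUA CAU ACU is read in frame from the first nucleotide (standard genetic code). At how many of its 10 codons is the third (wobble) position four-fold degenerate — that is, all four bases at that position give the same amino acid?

Codon 1 AAA (Lys): third position 2-fold.
Codon 2 AAG (Lys): third position 2-fold.
Codon 3 UUU (Phe): third position 2-fold.
Codon 4 CGA (Arg): third position 4-fold.
Codon 5 GUC (Val): third position 4-fold.
Codon 6 CAU (His): third position 2-fold.
Codon 7 GGU (Gly): third position 4-fold.
Codon 8 AUA (Ile): third position 3-fold.
Codon 9 CAU (His): third position 2-fold.
Codon 10 ACU (Thr): third position 4-fold.
Four-fold degenerate third positions: 4.

4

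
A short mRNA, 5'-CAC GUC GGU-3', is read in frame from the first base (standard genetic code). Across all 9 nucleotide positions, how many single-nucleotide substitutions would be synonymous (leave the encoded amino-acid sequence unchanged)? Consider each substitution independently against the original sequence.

Codon 1 (CAC, His): 1 synonymous substitution.
Codon 2 (GUC, Val): 3 synonymous substitutions.
Codon 3 (GGU, Gly): 3 synonymous substitutions.
Total: 1 + 3 + 3 = 7.

7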